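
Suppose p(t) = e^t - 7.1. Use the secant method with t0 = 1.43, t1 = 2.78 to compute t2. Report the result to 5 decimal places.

p(1.43) = -2.9213008, p(2.78) = 9.0190209
t2 = 2.7800000 − 9.0190209·(2.7800000 − 1.4300000) / (9.0190209 − (-2.9213008)) = 2.7800000 − (12.1756783)/(11.9403218) = 1.7602889

1.76029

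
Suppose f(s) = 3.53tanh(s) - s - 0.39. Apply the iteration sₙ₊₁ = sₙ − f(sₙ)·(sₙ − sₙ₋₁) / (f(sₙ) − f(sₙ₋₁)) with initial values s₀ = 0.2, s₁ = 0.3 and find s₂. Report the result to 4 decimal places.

0.1539

f(0.2) = 0.106735, f(0.3) = 0.338334
s₂ = 0.300000 − 0.338334·(0.300000 − 0.200000) / (0.338334 − 0.106735) = 0.300000 − (0.033833)/(0.231599) = 0.153914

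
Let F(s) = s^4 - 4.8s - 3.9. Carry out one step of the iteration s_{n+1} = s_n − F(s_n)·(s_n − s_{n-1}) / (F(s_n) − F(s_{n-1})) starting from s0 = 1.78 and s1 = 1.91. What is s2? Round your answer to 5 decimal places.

1.89818

F(1.78) = -2.4052414, F(1.91) = 0.2406336
s2 = 1.9100000 − 0.2406336·(1.9100000 − 1.7800000) / (0.2406336 − (-2.4052414)) = 1.9100000 − (0.0312824)/(2.6458750) = 1.8981769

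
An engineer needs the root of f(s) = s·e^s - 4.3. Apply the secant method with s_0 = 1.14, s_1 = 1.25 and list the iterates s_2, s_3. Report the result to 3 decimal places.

f(1.14) = -0.73548, f(1.25) = 0.06293
s_2 = 1.25000 − 0.06293·(1.25000 − 1.14000) / (0.06293 − (-0.73548)) = 1.25000 − (0.00692)/(0.79841) = 1.24133
f(1.24133) = -0.00473
s_3 = 1.24133 − (-0.00473)·(1.24133 − 1.25000) / (-0.00473 − 0.06293) = 1.24133 − (0.00004)/(-0.06766) = 1.24194

1.241, 1.242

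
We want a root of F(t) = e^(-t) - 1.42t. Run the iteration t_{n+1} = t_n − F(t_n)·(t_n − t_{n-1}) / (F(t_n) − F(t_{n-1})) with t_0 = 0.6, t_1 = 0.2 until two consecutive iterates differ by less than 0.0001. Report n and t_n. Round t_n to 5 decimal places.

n = 5, t_n = 0.44933

F(0.6) = -0.3031884, F(0.2) = 0.5347308
t_2 = 0.2000000 − 0.5347308·(-0.4000000)/(0.8379191) = 0.4552660;  |Δ| = 0.2552660
F(0.4552660) = -0.0121986
t_3 = 0.4552660 − (-0.0121986)·(0.2552660)/(-0.5469293) = 0.4495727;  |Δ| = 0.0056934
F(0.4495727) = -0.0004925
t_4 = 0.4495727 − (-0.0004925)·(-0.0056934)/(0.0117061) = 0.4493331;  |Δ| = 0.0002395
F(0.4493331) = 0.0000005
t_5 = 0.4493331 − 0.0000005·(-0.0002395)/(0.0004929) = 0.4493334;  |Δ| = 0.0000002
|t_5 − t_4| = 0.0000002 < 0.0001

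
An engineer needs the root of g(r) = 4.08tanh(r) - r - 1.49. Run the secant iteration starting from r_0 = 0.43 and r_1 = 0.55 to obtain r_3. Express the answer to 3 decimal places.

0.549

g(0.43) = -0.26629, g(0.55) = 0.00212
r_2 = 0.55000 − 0.00212·(0.55000 − 0.43000) / (0.00212 − (-0.26629)) = 0.55000 − (0.00025)/(0.26841) = 0.54905
g(0.54905) = 0.00017
r_3 = 0.54905 − 0.00017·(0.54905 − 0.55000) / (0.00017 − 0.00212) = 0.54905 − (0.00000)/(-0.00195) = 0.54897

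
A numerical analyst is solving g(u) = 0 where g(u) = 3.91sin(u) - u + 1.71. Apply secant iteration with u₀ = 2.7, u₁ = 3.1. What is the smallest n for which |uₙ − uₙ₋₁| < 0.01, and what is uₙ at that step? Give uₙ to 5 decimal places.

g(2.7) = 0.6810553, g(3.1) = -1.2274196
u₂ = 3.1000000 − (-1.2274196)·(0.4000000)/(-1.9084749) = 2.8427434;  |Δ| = 0.2572566
g(2.8427434) = 0.0184416
u₃ = 2.8427434 − 0.0184416·(-0.2572566)/(1.2458612) = 2.8465513;  |Δ| = 0.0038080
|u₃ − u₂| = 0.0038080 < 0.01

n = 3, uₙ = 2.84655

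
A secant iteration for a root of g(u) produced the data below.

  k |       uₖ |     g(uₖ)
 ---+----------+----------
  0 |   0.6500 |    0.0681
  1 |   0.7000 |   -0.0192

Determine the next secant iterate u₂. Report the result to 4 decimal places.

0.6890

u₂ = 0.7000 − (-0.0192)·(0.7000 − 0.6500) / (-0.0192 − 0.0681)
   = 0.7000 − (-0.000960)/(-0.087300) = 0.689003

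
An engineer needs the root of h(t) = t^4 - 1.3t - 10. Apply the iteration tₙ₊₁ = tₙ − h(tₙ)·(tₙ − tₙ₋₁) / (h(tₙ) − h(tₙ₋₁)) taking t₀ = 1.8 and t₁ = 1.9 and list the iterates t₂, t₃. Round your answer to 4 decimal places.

h(1.8) = -1.842400, h(1.9) = 0.562100
t₂ = 1.900000 − 0.562100·(1.900000 − 1.800000) / (0.562100 − (-1.842400)) = 1.900000 − (0.056210)/(2.404500) = 1.876623
h(1.876623) = -0.037141
t₃ = 1.876623 − (-0.037141)·(1.876623 − 1.900000) / (-0.037141 − 0.562100) = 1.876623 − (0.000868)/(-0.599241) = 1.878072

1.8766, 1.8781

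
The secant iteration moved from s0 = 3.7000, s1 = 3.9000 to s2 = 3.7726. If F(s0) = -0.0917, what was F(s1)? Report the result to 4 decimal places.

0.1609

The secant line through (3.7000, -0.0917) and (3.9000, F(s1)) crosses zero at s2 = 3.7726.
So (3.7000, -0.0917), (3.9000, F(s1)), (3.7726, 0) are collinear:
F(s1) = -0.0917 · (3.9000 − 3.7726) / (3.7000 − 3.7726) = -0.0917 · (0.127400)/(-0.072600) = 0.160917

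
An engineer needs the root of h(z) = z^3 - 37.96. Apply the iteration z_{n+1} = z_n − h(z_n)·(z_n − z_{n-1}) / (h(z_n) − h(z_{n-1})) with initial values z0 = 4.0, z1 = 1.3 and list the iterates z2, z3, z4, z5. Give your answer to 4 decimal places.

h(4.0) = 26.040000, h(1.3) = -35.763000
z2 = 1.300000 − (-35.763000)·(1.300000 − 4.000000) / (-35.763000 − 26.040000) = 1.300000 − (96.560100)/(-61.803000) = 2.862385
h(2.862385) = -14.507762
z3 = 2.862385 − (-14.507762)·(2.862385 − 1.300000) / (-14.507762 − (-35.763000)) = 2.862385 − (-22.666715)/(21.255238) = 3.928791
h(3.928791) = 22.682474
z4 = 3.928791 − 22.682474·(3.928791 − 2.862385) / (22.682474 − (-14.507762)) = 3.928791 − (24.188728)/(37.190236) = 3.278386
h(3.278386) = -2.724513
z5 = 3.278386 − (-2.724513)·(3.278386 − 3.928791) / (-2.724513 − 22.682474) = 3.278386 − (1.772038)/(-25.406987) = 3.348132

2.8624, 3.9288, 3.2784, 3.3481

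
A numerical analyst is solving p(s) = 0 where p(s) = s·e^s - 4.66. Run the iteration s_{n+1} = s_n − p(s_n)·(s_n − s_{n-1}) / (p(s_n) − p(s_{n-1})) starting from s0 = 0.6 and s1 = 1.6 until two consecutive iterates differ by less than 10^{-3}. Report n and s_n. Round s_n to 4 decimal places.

n = 6, s_n = 1.2868

p(0.6) = -3.566729, p(1.6) = 3.264852
s2 = 1.600000 − 3.264852·(1.000000)/(6.831581) = 1.122094;  |Δ| = 0.477906
p(1.122094) = -1.213735
s3 = 1.122094 − (-1.213735)·(-0.477906)/(-4.478587) = 1.251611;  |Δ| = 0.129517
p(1.251611) = -0.284407
s4 = 1.251611 − (-0.284407)·(0.129517)/(0.929328) = 1.291247;  |Δ| = 0.039637
p(1.291247) = 0.036681
s5 = 1.291247 − 0.036681·(0.039637)/(0.321088) = 1.286719;  |Δ| = 0.004528
p(1.286719) = -0.000934
s6 = 1.286719 − (-0.000934)·(-0.004528)/(-0.037614) = 1.286832;  |Δ| = 0.000112
|s6 − s5| = 0.000112 < 10^{-3}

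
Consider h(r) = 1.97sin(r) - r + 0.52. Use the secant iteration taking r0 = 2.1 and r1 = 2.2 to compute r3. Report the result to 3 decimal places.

2.159

h(2.1) = 0.12052, h(2.2) = -0.08726
r2 = 2.20000 − (-0.08726)·(2.20000 − 2.10000) / (-0.08726 − 0.12052) = 2.20000 − (-0.00873)/(-0.20778) = 2.15800
h(2.15800) = 0.00200
r3 = 2.15800 − 0.00200·(2.15800 − 2.20000) / (0.00200 − (-0.08726)) = 2.15800 − (-0.00008)/(0.08927) = 2.15895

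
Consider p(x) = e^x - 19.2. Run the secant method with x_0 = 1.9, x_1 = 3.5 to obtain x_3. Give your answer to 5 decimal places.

2.87823

p(1.9) = -12.5141056, p(3.5) = 13.9154520
x_2 = 3.5000000 − 13.9154520·(3.5000000 − 1.9000000) / (13.9154520 − (-12.5141056)) = 3.5000000 − (22.2647231)/(26.4295575) = 2.6575824
p(2.6575824) = -4.9382312
x_3 = 2.6575824 − (-4.9382312)·(2.6575824 − 3.5000000) / (-4.9382312 − 13.9154520) = 2.6575824 − (4.1600526)/(-18.8536831) = 2.8782318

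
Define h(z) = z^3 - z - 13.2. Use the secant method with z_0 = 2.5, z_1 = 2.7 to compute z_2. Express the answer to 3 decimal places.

h(2.5) = -0.07500, h(2.7) = 3.78300
z_2 = 2.70000 − 3.78300·(2.70000 − 2.50000) / (3.78300 − (-0.07500)) = 2.70000 − (0.75660)/(3.85800) = 2.50389

2.504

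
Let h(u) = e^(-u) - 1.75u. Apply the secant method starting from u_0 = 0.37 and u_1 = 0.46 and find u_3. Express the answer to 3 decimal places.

0.388

h(0.37) = 0.04323, h(0.46) = -0.17372
u_2 = 0.46000 − (-0.17372)·(0.46000 − 0.37000) / (-0.17372 − 0.04323) = 0.46000 − (-0.01563)/(-0.21695) = 0.38794
h(0.38794) = -0.00043
u_3 = 0.38794 − (-0.00043)·(0.38794 − 0.46000) / (-0.00043 − (-0.17372)) = 0.38794 − (0.00003)/(0.17329) = 0.38776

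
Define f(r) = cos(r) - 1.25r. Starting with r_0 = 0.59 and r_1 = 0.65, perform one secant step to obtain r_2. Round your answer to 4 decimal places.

f(0.59) = 0.093441, f(0.65) = -0.016416
r_2 = 0.650000 − (-0.016416)·(0.650000 − 0.590000) / (-0.016416 − 0.093441) = 0.650000 − (-0.000985)/(-0.109857) = 0.641034

0.6410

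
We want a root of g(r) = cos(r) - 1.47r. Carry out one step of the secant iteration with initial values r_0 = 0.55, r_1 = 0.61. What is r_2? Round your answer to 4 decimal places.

0.5718

g(0.55) = 0.044025, g(0.61) = -0.077052
r_2 = 0.610000 − (-0.077052)·(0.610000 − 0.550000) / (-0.077052 − 0.044025) = 0.610000 − (-0.004623)/(-0.121077) = 0.571817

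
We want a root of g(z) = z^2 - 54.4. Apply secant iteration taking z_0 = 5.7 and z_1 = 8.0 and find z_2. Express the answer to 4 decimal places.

g(5.7) = -21.910000, g(8.0) = 9.600000
z_2 = 8.000000 − 9.600000·(8.000000 − 5.700000) / (9.600000 − (-21.910000)) = 8.000000 − (22.080000)/(31.510000) = 7.299270

7.2993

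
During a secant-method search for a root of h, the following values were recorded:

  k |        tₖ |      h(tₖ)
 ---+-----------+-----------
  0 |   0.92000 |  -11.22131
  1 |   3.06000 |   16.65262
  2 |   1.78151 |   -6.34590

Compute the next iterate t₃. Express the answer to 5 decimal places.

t₃ = 1.78151 − (-6.34590)·(1.78151 − 3.06000) / (-6.34590 − 16.65262)
   = 1.78151 − (8.1131697)/(-22.9985200) = 2.1342792

2.13428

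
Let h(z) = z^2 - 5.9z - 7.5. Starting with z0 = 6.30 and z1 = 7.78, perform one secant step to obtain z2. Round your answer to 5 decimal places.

6.90880

h(6.30) = -4.9800000, h(7.78) = 7.1264000
z2 = 7.7800000 − 7.1264000·(7.7800000 − 6.3000000) / (7.1264000 − (-4.9800000)) = 7.7800000 − (10.5470720)/(12.1064000) = 6.9088020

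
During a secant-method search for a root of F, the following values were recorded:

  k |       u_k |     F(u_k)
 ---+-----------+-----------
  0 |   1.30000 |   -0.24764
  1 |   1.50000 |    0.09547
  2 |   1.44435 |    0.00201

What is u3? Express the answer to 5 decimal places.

1.44315

u3 = 1.44435 − 0.00201·(1.44435 − 1.50000) / (0.00201 − 0.09547)
   = 1.44435 − (-0.0001119)/(-0.0934600) = 1.4431532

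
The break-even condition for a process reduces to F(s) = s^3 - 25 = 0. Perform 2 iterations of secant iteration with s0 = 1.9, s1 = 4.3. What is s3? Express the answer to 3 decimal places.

2.764

F(1.9) = -18.14100, F(4.3) = 54.50700
s2 = 4.30000 − 54.50700·(4.30000 − 1.90000) / (54.50700 − (-18.14100)) = 4.30000 − (130.81680)/(72.64800) = 2.49931
F(2.49931) = -9.38800
s3 = 2.49931 − (-9.38800)·(2.49931 − 4.30000) / (-9.38800 − 54.50700) = 2.49931 − (16.90492)/(-63.89500) = 2.76388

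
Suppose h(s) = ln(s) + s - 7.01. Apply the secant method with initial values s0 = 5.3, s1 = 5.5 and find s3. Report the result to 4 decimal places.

h(5.3) = -0.042293, h(5.5) = 0.194748
s2 = 5.500000 − 0.194748·(5.500000 − 5.300000) / (0.194748 − (-0.042293)) = 5.500000 − (0.038950)/(0.237041) = 5.335684
h(5.335684) = 0.000101
s3 = 5.335684 − 0.000101·(5.335684 − 5.500000) / (0.000101 − 0.194748) = 5.335684 − (-0.000017)/(-0.194647) = 5.335599

5.3356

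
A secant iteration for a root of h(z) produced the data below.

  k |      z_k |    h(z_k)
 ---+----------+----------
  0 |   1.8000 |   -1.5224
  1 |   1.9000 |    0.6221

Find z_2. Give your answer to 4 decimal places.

1.8710

z_2 = 1.9000 − 0.6221·(1.9000 − 1.8000) / (0.6221 − (-1.5224))
   = 1.9000 − (0.062210)/(2.144500) = 1.870991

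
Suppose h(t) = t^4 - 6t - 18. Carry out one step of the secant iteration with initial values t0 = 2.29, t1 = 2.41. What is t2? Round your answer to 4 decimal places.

2.3823

h(2.29) = -4.239415, h(2.41) = 1.274026
t2 = 2.410000 − 1.274026·(2.410000 − 2.290000) / (1.274026 − (-4.239415)) = 2.410000 − (0.152883)/(5.513441) = 2.382271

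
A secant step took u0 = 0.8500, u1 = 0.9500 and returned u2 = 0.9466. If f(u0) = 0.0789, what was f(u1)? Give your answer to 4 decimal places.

The secant line through (0.8500, 0.0789) and (0.9500, f(u1)) crosses zero at u2 = 0.9466.
So (0.8500, 0.0789), (0.9500, f(u1)), (0.9466, 0) are collinear:
f(u1) = 0.0789 · (0.9500 − 0.9466) / (0.8500 − 0.9466) = 0.0789 · (0.003400)/(-0.096600) = -0.002777

-0.0028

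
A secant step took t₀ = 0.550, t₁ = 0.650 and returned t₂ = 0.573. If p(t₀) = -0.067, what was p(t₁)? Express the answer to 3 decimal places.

0.224

The secant line through (0.550, -0.067) and (0.650, p(t₁)) crosses zero at t₂ = 0.573.
So (0.550, -0.067), (0.650, p(t₁)), (0.573, 0) are collinear:
p(t₁) = -0.067 · (0.650 − 0.573) / (0.550 − 0.573) = -0.067 · (0.07700)/(-0.02300) = 0.22430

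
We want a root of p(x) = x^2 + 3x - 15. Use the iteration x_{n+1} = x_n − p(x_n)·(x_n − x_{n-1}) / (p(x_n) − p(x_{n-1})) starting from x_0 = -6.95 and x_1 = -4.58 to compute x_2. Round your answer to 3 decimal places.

p(-6.95) = 12.45250, p(-4.58) = -7.76360
x_2 = -4.58000 − (-7.76360)·(-4.58000 − (-6.95000)) / (-7.76360 − 12.45250) = -4.58000 − (-18.39973)/(-20.21610) = -5.49015

-5.490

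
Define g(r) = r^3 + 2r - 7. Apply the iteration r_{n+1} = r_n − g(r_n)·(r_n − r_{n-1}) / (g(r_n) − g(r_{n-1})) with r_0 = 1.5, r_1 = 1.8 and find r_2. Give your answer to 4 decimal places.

1.5613

g(1.5) = -0.625000, g(1.8) = 2.432000
r_2 = 1.800000 − 2.432000·(1.800000 − 1.500000) / (2.432000 − (-0.625000)) = 1.800000 − (0.729600)/(3.057000) = 1.561335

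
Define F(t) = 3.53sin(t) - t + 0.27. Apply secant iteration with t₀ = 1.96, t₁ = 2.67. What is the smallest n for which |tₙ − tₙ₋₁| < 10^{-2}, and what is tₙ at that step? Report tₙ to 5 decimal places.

F(1.96) = 1.5759967, F(2.67) = -0.7963010
t₂ = 2.6700000 − (-0.7963010)·(0.7100000)/(-2.3722977) = 2.4316767;  |Δ| = 0.2383233
F(2.4316767) = 0.1390713
t₃ = 2.4316767 − 0.1390713·(-0.2383233)/(0.9353723) = 2.4671107;  |Δ| = 0.0354339
F(2.4671107) = 0.0073489
t₄ = 2.4671107 − 0.0073489·(0.0354339)/(-0.1317225) = 2.4690876;  |Δ| = 0.0019769
|t₄ − t₃| = 0.0019769 < 10^{-2}

n = 4, tₙ = 2.46909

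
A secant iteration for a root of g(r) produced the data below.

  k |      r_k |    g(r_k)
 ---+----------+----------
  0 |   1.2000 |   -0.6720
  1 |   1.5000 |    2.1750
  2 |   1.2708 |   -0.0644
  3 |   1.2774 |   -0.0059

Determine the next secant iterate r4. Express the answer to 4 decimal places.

1.2781

r4 = 1.2774 − (-0.0059)·(1.2774 − 1.2708) / (-0.0059 − (-0.0644))
   = 1.2774 − (-0.000039)/(0.058500) = 1.278066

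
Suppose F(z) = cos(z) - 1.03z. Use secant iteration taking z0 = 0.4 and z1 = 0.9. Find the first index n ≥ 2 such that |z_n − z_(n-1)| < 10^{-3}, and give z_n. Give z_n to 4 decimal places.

F(0.4) = 0.509061, F(0.9) = -0.305390
z2 = 0.900000 − (-0.305390)·(0.500000)/(-0.814451) = 0.712518;  |Δ| = 0.187482
F(0.712518) = 0.022825
z3 = 0.712518 − 0.022825·(-0.187482)/(0.328215) = 0.725556;  |Δ| = 0.013038
F(0.725556) = 0.000808
z4 = 0.725556 − 0.000808·(0.013038)/(-0.022017) = 0.726034;  |Δ| = 0.000479
|z4 − z3| = 0.000479 < 10^{-3}

n = 4, z_n = 0.7260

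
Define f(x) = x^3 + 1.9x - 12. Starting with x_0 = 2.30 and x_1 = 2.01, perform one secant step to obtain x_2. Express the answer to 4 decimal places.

2.0138

f(2.30) = 4.537000, f(2.01) = -0.060399
x_2 = 2.010000 − (-0.060399)·(2.010000 − 2.300000) / (-0.060399 − 4.537000) = 2.010000 − (0.017516)/(-4.597399) = 2.013810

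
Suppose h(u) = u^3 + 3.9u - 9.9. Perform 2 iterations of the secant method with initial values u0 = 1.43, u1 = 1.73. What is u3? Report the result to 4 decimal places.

h(1.43) = -1.398793, h(1.73) = 2.024717
u2 = 1.730000 − 2.024717·(1.730000 − 1.430000) / (2.024717 − (-1.398793)) = 1.730000 − (0.607415)/(3.423510) = 1.552575
h(1.552575) = -0.102489
u3 = 1.552575 − (-0.102489)·(1.552575 − 1.730000) / (-0.102489 − 2.024717) = 1.552575 − (0.018184)/(-2.127206) = 1.561124

1.5611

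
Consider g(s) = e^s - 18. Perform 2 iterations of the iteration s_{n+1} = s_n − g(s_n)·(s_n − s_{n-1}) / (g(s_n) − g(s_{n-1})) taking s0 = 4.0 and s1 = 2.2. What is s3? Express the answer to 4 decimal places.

3.0286

g(4.0) = 36.598150, g(2.2) = -8.974987
s2 = 2.200000 − (-8.974987)·(2.200000 − 4.000000) / (-8.974987 − 36.598150) = 2.200000 − (16.154976)/(-45.573137) = 2.554485
g(2.554485) = -5.135332
s3 = 2.554485 − (-5.135332)·(2.554485 − 2.200000) / (-5.135332 − (-8.974987)) = 2.554485 − (-1.820396)/(3.839654) = 3.028589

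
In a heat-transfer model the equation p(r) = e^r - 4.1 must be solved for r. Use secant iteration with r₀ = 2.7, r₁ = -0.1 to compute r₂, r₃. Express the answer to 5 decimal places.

0.54018, 2.42068

p(2.7) = 10.7797317, p(-0.1) = -3.1951626
r₂ = -0.1000000 − (-3.1951626)·(-0.1000000 − 2.7000000) / (-3.1951626 − 10.7797317) = -0.1000000 − (8.9464552)/(-13.9748943) = 0.5401805
p(0.5401805) = -2.3836833
r₃ = 0.5401805 − (-2.3836833)·(0.5401805 − (-0.1000000)) / (-2.3836833 − (-3.1951626)) = 0.5401805 − (-1.5259876)/(0.8114793) = 2.4206816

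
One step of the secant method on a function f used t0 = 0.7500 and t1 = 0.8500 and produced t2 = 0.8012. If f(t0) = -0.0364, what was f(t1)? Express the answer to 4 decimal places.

0.0347

The secant line through (0.7500, -0.0364) and (0.8500, f(t1)) crosses zero at t2 = 0.8012.
So (0.7500, -0.0364), (0.8500, f(t1)), (0.8012, 0) are collinear:
f(t1) = -0.0364 · (0.8500 − 0.8012) / (0.7500 − 0.8012) = -0.0364 · (0.048800)/(-0.051200) = 0.034694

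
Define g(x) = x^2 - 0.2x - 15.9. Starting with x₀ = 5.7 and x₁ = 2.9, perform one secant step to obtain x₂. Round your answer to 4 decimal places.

3.8607

g(5.7) = 15.450000, g(2.9) = -8.070000
x₂ = 2.900000 − (-8.070000)·(2.900000 − 5.700000) / (-8.070000 − 15.450000) = 2.900000 − (22.596000)/(-23.520000) = 3.860714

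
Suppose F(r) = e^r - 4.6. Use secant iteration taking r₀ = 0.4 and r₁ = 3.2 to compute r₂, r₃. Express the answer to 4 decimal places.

F(0.4) = -3.108175, F(3.2) = 19.932530
r₂ = 3.200000 − 19.932530·(3.200000 − 0.400000) / (19.932530 − (-3.108175)) = 3.200000 − (55.811085)/(23.040705) = 0.777718
F(0.777718) = -2.423500
r₃ = 0.777718 − (-2.423500)·(0.777718 − 3.200000) / (-2.423500 − 19.932530) = 0.777718 − (5.870400)/(-22.356030) = 1.040305

0.7777, 1.0403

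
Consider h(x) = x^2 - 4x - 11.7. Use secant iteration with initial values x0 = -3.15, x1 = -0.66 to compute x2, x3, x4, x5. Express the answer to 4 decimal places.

-1.7643, -2.0025, -1.9613, -1.9623

h(-3.15) = 10.822500, h(-0.66) = -8.624400
x2 = -0.660000 − (-8.624400)·(-0.660000 − (-3.150000)) / (-8.624400 − 10.822500) = -0.660000 − (-21.474756)/(-19.446900) = -1.764277
h(-1.764277) = -1.530222
x3 = -1.764277 − (-1.530222)·(-1.764277 − (-0.660000)) / (-1.530222 − (-8.624400)) = -1.764277 − (1.689788)/(7.094178) = -2.002470
h(-2.002470) = 0.319768
x4 = -2.002470 − 0.319768·(-2.002470 − (-1.764277)) / (0.319768 − (-1.530222)) = -2.002470 − (-0.076167)/(1.849990) = -1.961299
h(-1.961299) = -0.008112
x5 = -1.961299 − (-0.008112)·(-1.961299 − (-2.002470)) / (-0.008112 − 0.319768) = -1.961299 − (-0.000334)/(-0.327880) = -1.962317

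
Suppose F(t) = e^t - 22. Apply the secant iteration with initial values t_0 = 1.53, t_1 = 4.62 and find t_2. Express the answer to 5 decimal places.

F(1.53) = -17.3818232, F(4.62) = 79.4940321
t_2 = 4.6200000 − 79.4940321·(4.6200000 − 1.5300000) / (79.4940321 − (-17.3818232)) = 4.6200000 − (245.6365593)/(96.8758553) = 2.0844192

2.08442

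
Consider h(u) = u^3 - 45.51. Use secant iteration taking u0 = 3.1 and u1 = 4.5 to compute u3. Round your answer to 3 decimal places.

h(3.1) = -15.71900, h(4.5) = 45.61500
u2 = 4.50000 − 45.61500·(4.50000 − 3.10000) / (45.61500 − (-15.71900)) = 4.50000 − (63.86100)/(61.33400) = 3.45880
h(3.45880) = -4.13137
u3 = 3.45880 − (-4.13137)·(3.45880 − 4.50000) / (-4.13137 − 45.61500) = 3.45880 − (4.30158)/(-49.74637) = 3.54527

3.545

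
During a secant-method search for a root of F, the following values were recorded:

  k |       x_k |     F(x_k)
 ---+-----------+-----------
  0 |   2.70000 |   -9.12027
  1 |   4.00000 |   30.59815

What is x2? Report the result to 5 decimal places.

x2 = 4.00000 − 30.59815·(4.00000 − 2.70000) / (30.59815 − (-9.12027))
   = 4.00000 − (39.7775950)/(39.7184200) = 2.9985101

2.99851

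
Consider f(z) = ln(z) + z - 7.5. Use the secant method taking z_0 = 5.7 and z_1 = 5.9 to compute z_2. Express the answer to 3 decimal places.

f(5.7) = -0.05953, f(5.9) = 0.17495
z_2 = 5.90000 − 0.17495·(5.90000 − 5.70000) / (0.17495 − (-0.05953)) = 5.90000 − (0.03499)/(0.23449) = 5.75078

5.751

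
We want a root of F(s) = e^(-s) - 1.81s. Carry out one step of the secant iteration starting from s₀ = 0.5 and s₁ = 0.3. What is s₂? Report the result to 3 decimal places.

F(0.5) = -0.29847, F(0.3) = 0.19782
s₂ = 0.30000 − 0.19782·(0.30000 − 0.50000) / (0.19782 − (-0.29847)) = 0.30000 − (-0.03956)/(0.49629) = 0.37972

0.380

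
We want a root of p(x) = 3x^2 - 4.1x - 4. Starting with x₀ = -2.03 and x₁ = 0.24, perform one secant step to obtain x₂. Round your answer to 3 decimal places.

-0.268

p(-2.03) = 16.68570, p(0.24) = -4.81120
x₂ = 0.24000 − (-4.81120)·(0.24000 − (-2.03000)) / (-4.81120 − 16.68570) = 0.24000 − (-10.92142)/(-21.49690) = -0.26805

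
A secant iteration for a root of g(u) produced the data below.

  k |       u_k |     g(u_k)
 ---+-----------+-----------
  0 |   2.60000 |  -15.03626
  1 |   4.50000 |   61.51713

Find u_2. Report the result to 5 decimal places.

2.97319

u_2 = 4.50000 − 61.51713·(4.50000 − 2.60000) / (61.51713 − (-15.03626))
   = 4.50000 − (116.8825470)/(76.5533900) = 2.9731891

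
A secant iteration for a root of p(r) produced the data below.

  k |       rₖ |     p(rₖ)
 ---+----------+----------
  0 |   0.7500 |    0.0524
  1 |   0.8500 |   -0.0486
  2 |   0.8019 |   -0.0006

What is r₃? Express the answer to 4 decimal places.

r₃ = 0.8019 − (-0.0006)·(0.8019 − 0.8500) / (-0.0006 − (-0.0486))
   = 0.8019 − (0.000029)/(0.048000) = 0.801299

0.8013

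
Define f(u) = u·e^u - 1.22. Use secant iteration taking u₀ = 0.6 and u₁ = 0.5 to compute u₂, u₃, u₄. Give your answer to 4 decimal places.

f(0.6) = -0.126729, f(0.5) = -0.395639
u₂ = 0.500000 − (-0.395639)·(0.500000 − 0.600000) / (-0.395639 − (-0.126729)) = 0.500000 − (0.039564)/(-0.268911) = 0.647127
f(0.647127) = 0.016041
u₃ = 0.647127 − 0.016041·(0.647127 − 0.500000) / (0.016041 − (-0.395639)) = 0.647127 − (0.002360)/(0.411680) = 0.641394
f(0.641394) = -0.001912
u₄ = 0.641394 − (-0.001912)·(0.641394 − 0.647127) / (-0.001912 − 0.016041) = 0.641394 − (0.000011)/(-0.017953) = 0.642004

0.6471, 0.6414, 0.6420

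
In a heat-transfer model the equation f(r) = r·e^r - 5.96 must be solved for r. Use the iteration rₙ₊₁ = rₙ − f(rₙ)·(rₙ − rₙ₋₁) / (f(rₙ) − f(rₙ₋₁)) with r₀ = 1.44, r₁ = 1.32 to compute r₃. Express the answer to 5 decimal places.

1.42854

f(1.44) = 0.1178020, f(1.32) = -1.0186838
r₂ = 1.3200000 − (-1.0186838)·(1.3200000 − 1.4400000) / (-1.0186838 − 0.1178020) = 1.3200000 − (0.1222421)/(-1.1364858) = 1.4275614
f(1.4275614) = -0.0091792
r₃ = 1.4275614 − (-0.0091792)·(1.4275614 − 1.3200000) / (-0.0091792 − (-1.0186838)) = 1.4275614 − (-0.0009873)/(1.0095046) = 1.4285395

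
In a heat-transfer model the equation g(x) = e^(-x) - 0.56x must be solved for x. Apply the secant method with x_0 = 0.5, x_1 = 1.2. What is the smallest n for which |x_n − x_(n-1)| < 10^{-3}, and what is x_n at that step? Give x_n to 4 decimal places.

g(0.5) = 0.326531, g(1.2) = -0.370806
x_2 = 1.200000 − (-0.370806)·(0.700000)/(-0.697336) = 0.827778;  |Δ| = 0.372222
g(0.827778) = -0.026536
x_3 = 0.827778 − (-0.026536)·(-0.372222)/(0.344269) = 0.799087;  |Δ| = 0.028691
g(0.799087) = 0.002251
x_4 = 0.799087 − 0.002251·(-0.028691)/(0.028787) = 0.801330;  |Δ| = 0.002243
g(0.801330) = -0.000013
x_5 = 0.801330 − (-0.000013)·(0.002243)/(-0.002264) = 0.801317;  |Δ| = 0.000013
|x_5 − x_4| = 0.000013 < 10^{-3}

n = 5, x_n = 0.8013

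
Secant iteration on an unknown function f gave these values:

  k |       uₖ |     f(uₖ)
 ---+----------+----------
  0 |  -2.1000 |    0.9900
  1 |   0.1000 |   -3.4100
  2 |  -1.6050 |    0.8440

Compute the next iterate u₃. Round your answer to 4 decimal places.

-1.2667

u₃ = -1.6050 − 0.8440·(-1.6050 − 0.1000) / (0.8440 − (-3.4100))
   = -1.6050 − (-1.439020)/(4.254000) = -1.266725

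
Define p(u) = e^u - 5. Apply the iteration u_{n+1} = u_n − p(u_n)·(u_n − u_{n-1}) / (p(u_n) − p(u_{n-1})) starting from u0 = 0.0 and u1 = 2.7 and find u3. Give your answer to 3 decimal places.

1.205

p(0.0) = -4.00000, p(2.7) = 9.87973
u2 = 2.70000 − 9.87973·(2.70000 − 0.00000) / (9.87973 − (-4.00000)) = 2.70000 − (26.67528)/(13.87973) = 0.77811
p(0.77811) = -2.82264
u3 = 0.77811 − (-2.82264)·(0.77811 − 2.70000) / (-2.82264 − 9.87973) = 0.77811 − (5.42480)/(-12.70237) = 1.20518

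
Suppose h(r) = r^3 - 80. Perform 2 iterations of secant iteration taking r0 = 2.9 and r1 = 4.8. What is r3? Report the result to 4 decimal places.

h(2.9) = -55.611000, h(4.8) = 30.592000
r2 = 4.800000 − 30.592000·(4.800000 − 2.900000) / (30.592000 − (-55.611000)) = 4.800000 − (58.124800)/(86.203000) = 4.125722
h(4.125722) = -9.773693
r3 = 4.125722 − (-9.773693)·(4.125722 − 4.800000) / (-9.773693 − 30.592000) = 4.125722 − (6.590187)/(-40.365693) = 4.288984

4.2890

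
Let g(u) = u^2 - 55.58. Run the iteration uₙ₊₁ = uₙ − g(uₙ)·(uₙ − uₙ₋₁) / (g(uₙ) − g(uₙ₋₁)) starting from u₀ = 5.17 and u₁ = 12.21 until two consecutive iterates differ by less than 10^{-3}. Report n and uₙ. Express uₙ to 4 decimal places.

n = 6, uₙ = 7.4552

g(5.17) = -28.851100, g(12.21) = 93.504100
u₂ = 12.210000 − 93.504100·(7.040000)/(122.355200) = 6.830017;  |Δ| = 5.379983
g(6.830017) = -8.930864
u₃ = 6.830017 − (-8.930864)·(-5.379983)/(-102.434964) = 7.299075;  |Δ| = 0.469058
g(7.299075) = -2.303507
u₄ = 7.299075 − (-2.303507)·(0.469058)/(6.627358) = 7.462108;  |Δ| = 0.163033
g(7.462108) = 0.103052
u₅ = 7.462108 − 0.103052·(0.163033)/(2.406558) = 7.455126;  |Δ| = 0.006981
g(7.455126) = -0.001089
u₆ = 7.455126 − (-0.001089)·(-0.006981)/(-0.104141) = 7.455199;  |Δ| = 0.000073
|u₆ − u₅| = 0.000073 < 10^{-3}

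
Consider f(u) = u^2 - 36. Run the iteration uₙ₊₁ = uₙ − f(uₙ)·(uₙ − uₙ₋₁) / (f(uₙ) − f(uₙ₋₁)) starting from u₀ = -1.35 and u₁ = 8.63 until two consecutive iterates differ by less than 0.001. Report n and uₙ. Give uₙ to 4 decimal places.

f(-1.35) = -34.177500, f(8.63) = 38.476900
u₂ = 8.630000 − 38.476900·(9.980000)/(72.654400) = 3.344712;  |Δ| = 5.285288
f(3.344712) = -24.812905
u₃ = 3.344712 − (-24.812905)·(-5.285288)/(-63.289805) = 5.416820;  |Δ| = 2.072109
f(5.416820) = -6.658058
u₄ = 5.416820 − (-6.658058)·(2.072109)/(18.154847) = 6.176740;  |Δ| = 0.759919
f(6.176740) = 2.152113
u₅ = 6.176740 − 2.152113·(0.759919)/(8.810171) = 5.991110;  |Δ| = 0.185630
f(5.991110) = -0.106605
u₆ = 5.991110 − (-0.106605)·(-0.185630)/(-2.258718) = 5.999871;  |Δ| = 0.008761
f(5.999871) = -0.001550
u₇ = 5.999871 − (-0.001550)·(0.008761)/(0.105056) = 6.000000;  |Δ| = 0.000129
|u₇ − u₆| = 0.000129 < 0.001

n = 7, uₙ = 6.0000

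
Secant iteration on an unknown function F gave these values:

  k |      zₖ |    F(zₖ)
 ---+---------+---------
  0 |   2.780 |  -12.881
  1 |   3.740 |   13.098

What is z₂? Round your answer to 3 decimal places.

3.256

z₂ = 3.740 − 13.098·(3.740 − 2.780) / (13.098 − (-12.881))
   = 3.740 − (12.57408)/(25.97900) = 3.25599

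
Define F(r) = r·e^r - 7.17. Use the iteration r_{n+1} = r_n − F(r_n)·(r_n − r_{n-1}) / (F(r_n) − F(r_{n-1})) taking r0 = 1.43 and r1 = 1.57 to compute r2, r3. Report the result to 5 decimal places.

F(1.43) = -1.1944602, F(1.57) = 0.3764377
r2 = 1.5700000 − 0.3764377·(1.5700000 − 1.4300000) / (0.3764377 − (-1.1944602)) = 1.5700000 − (0.0527013)/(1.5708978) = 1.5364515
F(1.5364515) = -0.0284701
r3 = 1.5364515 − (-0.0284701)·(1.5364515 − 1.5700000) / (-0.0284701 − 0.3764377) = 1.5364515 − (0.0009551)/(-0.4049077) = 1.5388104

1.53645, 1.53881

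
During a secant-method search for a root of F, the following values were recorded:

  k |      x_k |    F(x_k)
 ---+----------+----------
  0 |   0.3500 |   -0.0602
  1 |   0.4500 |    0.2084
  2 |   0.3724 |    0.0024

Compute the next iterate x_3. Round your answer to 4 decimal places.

x_3 = 0.3724 − 0.0024·(0.3724 − 0.4500) / (0.0024 − 0.2084)
   = 0.3724 − (-0.000186)/(-0.206000) = 0.371496

0.3715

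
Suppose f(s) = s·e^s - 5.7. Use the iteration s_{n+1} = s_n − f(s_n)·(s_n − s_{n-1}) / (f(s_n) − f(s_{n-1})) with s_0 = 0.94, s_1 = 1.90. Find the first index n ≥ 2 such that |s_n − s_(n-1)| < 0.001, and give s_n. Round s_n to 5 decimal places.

f(0.94) = -3.2936175, f(1.90) = 7.0031994
s_2 = 1.9000000 − 7.0031994·(0.9600000)/(10.2968169) = 1.2470728;  |Δ| = 0.6529272
f(1.2470728) = -1.3600106
s_3 = 1.2470728 − (-1.3600106)·(-0.6529272)/(-8.3632100) = 1.3532507;  |Δ| = 0.1061779
f(1.3532507) = -0.4629396
s_4 = 1.3532507 − (-0.4629396)·(0.1061779)/(0.8970709) = 1.4080445;  |Δ| = 0.0547938
f(1.4080445) = 0.0560209
s_5 = 1.4080445 − 0.0560209·(0.0547938)/(0.5189605) = 1.4021296;  |Δ| = 0.0059149
f(1.4021296) = -0.0019621
s_6 = 1.4021296 − (-0.0019621)·(-0.0059149)/(-0.0579830) = 1.4023298;  |Δ| = 0.0002002
|s_6 − s_5| = 0.0002002 < 0.001

n = 6, s_n = 1.40233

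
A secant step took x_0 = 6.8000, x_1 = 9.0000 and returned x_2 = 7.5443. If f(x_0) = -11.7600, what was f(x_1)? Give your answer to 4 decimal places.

The secant line through (6.8000, -11.7600) and (9.0000, f(x_1)) crosses zero at x_2 = 7.5443.
So (6.8000, -11.7600), (9.0000, f(x_1)), (7.5443, 0) are collinear:
f(x_1) = -11.7600 · (9.0000 − 7.5443) / (6.8000 − 7.5443) = -11.7600 · (1.455700)/(-0.744300) = 23.000177

23.0002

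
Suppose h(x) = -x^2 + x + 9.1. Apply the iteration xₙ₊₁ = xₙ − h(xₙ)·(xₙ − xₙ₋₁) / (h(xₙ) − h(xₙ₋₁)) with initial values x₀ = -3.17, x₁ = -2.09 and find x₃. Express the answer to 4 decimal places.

-2.5616

h(-3.17) = -4.118900, h(-2.09) = 2.641900
x₂ = -2.090000 − 2.641900·(-2.090000 − (-3.170000)) / (2.641900 − (-4.118900)) = -2.090000 − (2.853252)/(6.760800) = -2.512029
h(-2.512029) = 0.277683
x₃ = -2.512029 − 0.277683·(-2.512029 − (-2.090000)) / (0.277683 − 2.641900) = -2.512029 − (-0.117190)/(-2.364217) = -2.561597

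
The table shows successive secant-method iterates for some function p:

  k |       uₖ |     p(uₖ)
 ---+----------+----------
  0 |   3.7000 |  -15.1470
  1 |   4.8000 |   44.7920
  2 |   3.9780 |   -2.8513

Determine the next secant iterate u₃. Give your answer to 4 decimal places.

u₃ = 3.9780 − (-2.8513)·(3.9780 − 4.8000) / (-2.8513 − 44.7920)
   = 3.9780 − (2.343769)/(-47.643300) = 4.027194

4.0272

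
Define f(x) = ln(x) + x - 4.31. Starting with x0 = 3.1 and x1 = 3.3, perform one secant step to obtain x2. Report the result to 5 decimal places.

3.15988

f(3.1) = -0.0785979, f(3.3) = 0.1839225
x2 = 3.3000000 − 0.1839225·(3.3000000 − 3.1000000) / (0.1839225 − (-0.0785979)) = 3.3000000 − (0.0367845)/(0.2625204) = 3.1598795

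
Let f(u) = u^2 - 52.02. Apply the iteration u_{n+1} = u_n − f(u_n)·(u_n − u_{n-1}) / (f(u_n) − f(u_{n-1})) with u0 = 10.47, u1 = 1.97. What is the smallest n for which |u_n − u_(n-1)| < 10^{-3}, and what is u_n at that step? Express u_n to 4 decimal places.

f(10.47) = 57.600900, f(1.97) = -48.139100
u2 = 1.970000 − (-48.139100)·(-8.500000)/(-105.740000) = 5.839703;  |Δ| = 3.869703
f(5.839703) = -17.917874
u3 = 5.839703 − (-17.917874)·(3.869703)/(30.221226) = 8.134012;  |Δ| = 2.294309
f(8.134012) = 14.142150
u4 = 8.134012 − 14.142150·(2.294309)/(32.060024) = 7.121958;  |Δ| = 1.012054
f(7.121958) = -1.297712
u5 = 7.121958 − (-1.297712)·(-1.012054)/(-15.439862) = 7.207021;  |Δ| = 0.085063
f(7.207021) = -0.078852
u6 = 7.207021 − (-0.078852)·(0.085063)/(1.218859) = 7.212524;  |Δ| = 0.005503
f(7.212524) = 0.000498
u7 = 7.212524 − 0.000498·(0.005503)/(0.079351) = 7.212489;  |Δ| = 0.000035
|u7 − u6| = 0.000035 < 10^{-3}

n = 7, u_n = 7.2125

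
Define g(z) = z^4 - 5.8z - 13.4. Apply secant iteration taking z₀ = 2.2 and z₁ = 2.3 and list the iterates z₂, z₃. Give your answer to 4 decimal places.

g(2.2) = -2.734400, g(2.3) = 1.244100
z₂ = 2.300000 − 1.244100·(2.300000 − 2.200000) / (1.244100 − (-2.734400)) = 2.300000 − (0.124410)/(3.978500) = 2.268729
g(2.268729) = -0.065651
z₃ = 2.268729 − (-0.065651)·(2.268729 − 2.300000) / (-0.065651 − 1.244100) = 2.268729 − (0.002053)/(-1.309751) = 2.270297

2.2687, 2.2703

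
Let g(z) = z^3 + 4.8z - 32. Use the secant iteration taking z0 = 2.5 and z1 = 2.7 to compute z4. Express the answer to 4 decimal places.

g(2.5) = -4.375000, g(2.7) = 0.643000
z2 = 2.700000 − 0.643000·(2.700000 − 2.500000) / (0.643000 − (-4.375000)) = 2.700000 − (0.128600)/(5.018000) = 2.674372
g(2.674372) = -0.035189
z3 = 2.674372 − (-0.035189)·(2.674372 − 2.700000) / (-0.035189 − 0.643000) = 2.674372 − (0.000902)/(-0.678189) = 2.675702
g(2.675702) = -0.000260
z4 = 2.675702 − (-0.000260)·(2.675702 − 2.674372) / (-0.000260 − (-0.035189)) = 2.675702 − (0.000000)/(0.034929) = 2.675712

2.6757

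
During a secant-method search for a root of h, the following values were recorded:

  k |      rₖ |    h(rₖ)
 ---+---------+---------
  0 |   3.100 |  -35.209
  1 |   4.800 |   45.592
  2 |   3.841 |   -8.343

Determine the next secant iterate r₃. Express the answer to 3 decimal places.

3.989

r₃ = 3.841 − (-8.343)·(3.841 − 4.800) / (-8.343 − 45.592)
   = 3.841 − (8.00094)/(-53.93500) = 3.98934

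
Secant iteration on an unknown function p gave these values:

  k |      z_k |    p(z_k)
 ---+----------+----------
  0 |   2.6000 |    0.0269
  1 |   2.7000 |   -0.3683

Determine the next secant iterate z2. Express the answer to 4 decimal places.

2.6068

z2 = 2.7000 − (-0.3683)·(2.7000 − 2.6000) / (-0.3683 − 0.0269)
   = 2.7000 − (-0.036830)/(-0.395200) = 2.606807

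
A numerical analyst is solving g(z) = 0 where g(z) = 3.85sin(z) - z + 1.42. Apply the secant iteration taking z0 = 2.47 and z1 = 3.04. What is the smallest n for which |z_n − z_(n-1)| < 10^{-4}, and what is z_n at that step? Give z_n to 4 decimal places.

n = 5, z_n = 2.7804

g(2.47) = 1.345599, g(3.04) = -1.229541
z2 = 3.040000 − (-1.229541)·(0.570000)/(-2.575140) = 2.767845;  |Δ| = 0.272155
g(2.767845) = 0.057818
z3 = 2.767845 − 0.057818·(-0.272155)/(1.287359) = 2.780068;  |Δ| = 0.012223
g(2.780068) = 0.001681
z4 = 2.780068 − 0.001681·(0.012223)/(-0.056138) = 2.780434;  |Δ| = 0.000366
g(2.780434) = -0.000003
z5 = 2.780434 − (-0.000003)·(0.000366)/(-0.001684) = 2.780433;  |Δ| = 0.000001
|z5 − z4| = 0.000001 < 10^{-4}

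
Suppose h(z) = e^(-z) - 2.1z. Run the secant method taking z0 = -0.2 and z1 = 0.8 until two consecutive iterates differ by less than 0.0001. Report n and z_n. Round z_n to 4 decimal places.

n = 5, z_n = 0.3392

h(-0.2) = 1.641403, h(0.8) = -1.230671
z2 = 0.800000 − (-1.230671)·(1.000000)/(-2.872074) = 0.371504;  |Δ| = 0.428496
h(0.371504) = -0.090463
z3 = 0.371504 − (-0.090463)·(-0.428496)/(1.140208) = 0.337508;  |Δ| = 0.033997
h(0.337508) = 0.004780
z4 = 0.337508 − 0.004780·(-0.033997)/(0.095243) = 0.339214;  |Δ| = 0.001706
h(0.339214) = -0.000019
z5 = 0.339214 − (-0.000019)·(0.001706)/(-0.004799) = 0.339207;  |Δ| = 0.000007
|z5 − z4| = 0.000007 < 0.0001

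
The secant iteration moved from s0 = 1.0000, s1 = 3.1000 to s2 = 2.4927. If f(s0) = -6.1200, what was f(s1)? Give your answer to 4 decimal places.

2.4899

The secant line through (1.0000, -6.1200) and (3.1000, f(s1)) crosses zero at s2 = 2.4927.
So (1.0000, -6.1200), (3.1000, f(s1)), (2.4927, 0) are collinear:
f(s1) = -6.1200 · (3.1000 − 2.4927) / (1.0000 − 2.4927) = -6.1200 · (0.607300)/(-1.492700) = 2.489902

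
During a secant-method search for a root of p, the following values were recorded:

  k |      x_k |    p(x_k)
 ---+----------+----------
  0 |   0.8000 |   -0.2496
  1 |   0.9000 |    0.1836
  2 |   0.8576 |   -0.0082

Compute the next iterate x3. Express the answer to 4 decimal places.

0.8594

x3 = 0.8576 − (-0.0082)·(0.8576 − 0.9000) / (-0.0082 − 0.1836)
   = 0.8576 − (0.000348)/(-0.191800) = 0.859413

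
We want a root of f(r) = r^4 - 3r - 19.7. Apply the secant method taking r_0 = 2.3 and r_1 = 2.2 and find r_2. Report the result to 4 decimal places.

2.2675

f(2.3) = 1.384100, f(2.2) = -2.874400
r_2 = 2.200000 − (-2.874400)·(2.200000 − 2.300000) / (-2.874400 − 1.384100) = 2.200000 − (0.287440)/(-4.258500) = 2.267498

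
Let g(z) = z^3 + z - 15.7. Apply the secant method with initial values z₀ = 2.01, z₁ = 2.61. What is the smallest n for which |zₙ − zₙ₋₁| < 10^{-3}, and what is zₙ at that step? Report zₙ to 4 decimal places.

n = 5, zₙ = 2.3710

g(2.01) = -5.569399, g(2.61) = 4.689581
z₂ = 2.610000 − 4.689581·(0.600000)/(10.258980) = 2.335728;  |Δ| = 0.274272
g(2.335728) = -0.621411
z₃ = 2.335728 − (-0.621411)·(-0.274272)/(-5.310992) = 2.367819;  |Δ| = 0.032091
g(2.367819) = -0.056840
z₄ = 2.367819 − (-0.056840)·(0.032091)/(0.564572) = 2.371050;  |Δ| = 0.003231
g(2.371050) = 0.000807
z₅ = 2.371050 − 0.000807·(0.003231)/(0.057647) = 2.371005;  |Δ| = 0.000045
|z₅ − z₄| = 0.000045 < 10^{-3}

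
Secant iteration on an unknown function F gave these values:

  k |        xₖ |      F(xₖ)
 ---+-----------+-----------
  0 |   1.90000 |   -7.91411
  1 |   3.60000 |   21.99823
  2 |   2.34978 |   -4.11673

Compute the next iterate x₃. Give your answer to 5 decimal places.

2.54686

x₃ = 2.34978 − (-4.11673)·(2.34978 − 3.60000) / (-4.11673 − 21.99823)
   = 2.34978 − (5.1468182)/(-26.1149600) = 2.5468631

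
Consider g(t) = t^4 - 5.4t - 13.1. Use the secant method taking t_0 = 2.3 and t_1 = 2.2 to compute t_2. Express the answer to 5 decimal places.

2.23868

g(2.3) = 2.4641000, g(2.2) = -1.5544000
t_2 = 2.2000000 − (-1.5544000)·(2.2000000 − 2.3000000) / (-1.5544000 − 2.4641000) = 2.2000000 − (0.1554400)/(-4.0185000) = 2.2386811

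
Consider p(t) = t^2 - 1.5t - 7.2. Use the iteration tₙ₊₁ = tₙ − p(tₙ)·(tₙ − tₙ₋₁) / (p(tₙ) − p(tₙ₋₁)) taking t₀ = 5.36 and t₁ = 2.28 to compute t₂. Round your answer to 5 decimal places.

p(5.36) = 13.4896000, p(2.28) = -5.4216000
t₂ = 2.2800000 − (-5.4216000)·(2.2800000 − 5.3600000) / (-5.4216000 − 13.4896000) = 2.2800000 − (16.6985280)/(-18.9112000) = 3.1629967

3.16300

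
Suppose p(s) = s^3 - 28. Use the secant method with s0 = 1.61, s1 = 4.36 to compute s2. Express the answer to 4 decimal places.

2.4425

p(1.61) = -23.826719, p(4.36) = 54.881856
s2 = 4.360000 − 54.881856·(4.360000 − 1.610000) / (54.881856 − (-23.826719)) = 4.360000 − (150.925104)/(78.708575) = 2.442482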